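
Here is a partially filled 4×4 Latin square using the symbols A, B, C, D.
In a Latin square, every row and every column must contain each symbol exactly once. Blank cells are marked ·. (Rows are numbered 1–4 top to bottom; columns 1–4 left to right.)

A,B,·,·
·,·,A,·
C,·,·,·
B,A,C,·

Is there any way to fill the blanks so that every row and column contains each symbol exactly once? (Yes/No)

No row or column among the givens repeats a symbol, and propagating forced cells runs into no contradiction.
One valid completion exists (for instance, A B D C / D C A B / C D B A / B A C D).

Yes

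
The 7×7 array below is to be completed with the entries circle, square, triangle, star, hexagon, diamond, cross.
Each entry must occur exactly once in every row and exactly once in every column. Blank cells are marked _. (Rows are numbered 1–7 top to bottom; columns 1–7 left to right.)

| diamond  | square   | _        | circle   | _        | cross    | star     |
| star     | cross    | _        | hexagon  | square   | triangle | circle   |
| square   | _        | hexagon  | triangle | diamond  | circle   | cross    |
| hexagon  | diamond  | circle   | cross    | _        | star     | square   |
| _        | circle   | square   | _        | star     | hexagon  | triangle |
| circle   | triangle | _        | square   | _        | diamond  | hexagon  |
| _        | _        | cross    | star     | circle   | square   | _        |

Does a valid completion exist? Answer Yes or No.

No row or column among the givens repeats a symbol, and propagating forced cells runs into no contradiction.
One valid completion exists (for instance, diamond square triangle circle hexagon cross star / star cross diamond hexagon square triangle circle / square star hexagon triangle diamond circle cross / hexagon diamond circle cross triangle star square / cross circle square diamond star hexagon triangle / circle triangle star square cross diamond hexagon / triangle hexagon cross star circle square diamond).

Yes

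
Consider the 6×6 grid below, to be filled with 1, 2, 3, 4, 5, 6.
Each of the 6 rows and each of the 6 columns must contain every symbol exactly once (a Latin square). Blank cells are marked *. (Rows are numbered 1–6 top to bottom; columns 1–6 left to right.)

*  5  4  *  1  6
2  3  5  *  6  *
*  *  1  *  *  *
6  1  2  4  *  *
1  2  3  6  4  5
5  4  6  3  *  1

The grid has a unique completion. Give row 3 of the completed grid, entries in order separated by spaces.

4 6 1 5 3 2

Row 3, column 2: row 3 has {1} and column 2 has {1, 2, 3, 4, 5}, leaving only 6.
Row 1, column 1: row 1 has {1, 4, 5, 6} and column 1 has {1, 2, 5, 6}, leaving only 3.
Row 3, column 1: row 3 has {1, 6} and column 1 has {1, 2, 3, 5, 6}, leaving only 4.
Row 1, column 4: row 1 has {1, 3, 4, 5, 6} and column 4 has {3, 4, 6}, leaving only 2.
Row 3, column 4: row 3 has {1, 4, 6} and column 4 has {2, 3, 4, 6}, leaving only 5.
Row 2, column 4: row 2 has {2, 3, 5, 6} and column 4 has {2, 3, 4, 5, 6}, leaving only 1.
Row 2, column 6: row 2 has {1, 2, 3, 5, 6} and column 6 has {1, 5, 6}, leaving only 4.
Row 4, column 6: row 4 has {1, 2, 4, 6} and column 6 has {1, 4, 5, 6}, leaving only 3.
Row 3, column 6: row 3 has {1, 4, 5, 6} and column 6 has {1, 3, 4, 5, 6}, leaving only 2.
Row 3, column 5: row 3 has {1, 2, 4, 5, 6} and column 5 has {1, 4, 6}, leaving only 3.
So row 3 reads: 4 6 1 5 3 2.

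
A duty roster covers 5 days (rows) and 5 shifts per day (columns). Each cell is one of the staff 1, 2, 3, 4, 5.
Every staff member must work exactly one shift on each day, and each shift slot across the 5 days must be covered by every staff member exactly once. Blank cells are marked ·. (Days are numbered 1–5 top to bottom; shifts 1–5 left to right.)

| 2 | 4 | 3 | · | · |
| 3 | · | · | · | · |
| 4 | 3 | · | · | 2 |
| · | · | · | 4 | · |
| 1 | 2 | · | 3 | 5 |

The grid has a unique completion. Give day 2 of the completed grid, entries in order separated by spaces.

Day 1, shift 5: day 1 has {2, 3, 4} and shift 5 has {2, 5}, leaving only 1.
Day 2, shift 5: day 2 has {3} and shift 5 has {1, 2, 5}, leaving only 4.
Day 1, shift 4: day 1 has {1, 2, 3, 4} and shift 4 has {3, 4}, leaving only 5.
Day 3, shift 4: day 3 has {2, 3, 4} and shift 4 has {3, 4, 5}, leaving only 1.
Day 2, shift 4: day 2 has {3, 4} and shift 4 has {1, 3, 4, 5}, leaving only 2.
Day 3, shift 3: day 3 has {1, 2, 3, 4} and shift 3 has {3}, leaving only 5.
Day 2, shift 3: day 2 has {2, 3, 4} and shift 3 has {3, 5}, leaving only 1.
Day 2, shift 2: day 2 has {1, 2, 3, 4} and shift 2 has {2, 3, 4}, leaving only 5.
So day 2 reads: 3 5 1 2 4.

3 5 1 2 4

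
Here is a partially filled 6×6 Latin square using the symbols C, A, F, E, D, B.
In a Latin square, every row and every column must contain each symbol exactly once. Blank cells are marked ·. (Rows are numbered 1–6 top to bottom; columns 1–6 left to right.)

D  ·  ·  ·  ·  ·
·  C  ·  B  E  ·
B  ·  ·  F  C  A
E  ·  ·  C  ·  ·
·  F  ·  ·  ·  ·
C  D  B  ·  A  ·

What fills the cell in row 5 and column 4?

D

Row 3, column 2: row 3 has {C, A, F, B} and column 2 has {C, F, D}, leaving only E.
Row 3, column 3: row 3 has {C, A, F, E, B} and column 3 has {B}, leaving only D.
Row 5, column 1: row 5 has {F} and column 1 has {C, E, D, B}, leaving only A.
Row 2, column 1: row 2 has {C, E, B} and column 1 has {C, A, E, D, B}, leaving only F.
Row 2, column 3: row 2 has {C, F, E, B} and column 3 has {D, B}, leaving only A.
Row 2, column 6: row 2 has {C, A, F, E, B} and column 6 has {A}, leaving only D.
Row 4, column 3: row 4 has {C, E} and column 3 has {A, D, B}, leaving only F.
Row 4, column 6: row 4 has {C, F, E} and column 6 has {A, D}, leaving only B.
Row 4, column 2: row 4 has {C, F, E, B} and column 2 has {C, F, E, D}, leaving only A.
Row 1, column 2: row 1 has {D} and column 2 has {C, A, F, E, D}, leaving only B.
Row 1, column 5: row 1 has {D, B} and column 5 has {C, A, E}, leaving only F.
Row 4, column 5: row 4 has {C, A, F, E, B} and column 5 has {C, A, F, E}, leaving only D.
Row 5, column 5: row 5 has {A, F} and column 5 has {C, A, F, E, D}, leaving only B.
Row 6, column 4: row 6 has {C, A, D, B} and column 4 has {C, F, B}, leaving only E.
Row 5 already has {A, F, B} and column 4 already has {C, F, E, B}, so row 5, column 4 must be D.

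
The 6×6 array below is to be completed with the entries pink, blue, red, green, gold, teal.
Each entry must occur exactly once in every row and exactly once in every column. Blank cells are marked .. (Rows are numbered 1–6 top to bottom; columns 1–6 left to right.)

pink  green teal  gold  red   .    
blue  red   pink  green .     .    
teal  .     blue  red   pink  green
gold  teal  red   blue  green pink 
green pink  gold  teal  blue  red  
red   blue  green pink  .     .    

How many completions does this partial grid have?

2

Row 1, column 6: eliminating its row and column leaves {blue}.
Row 2, column 5: eliminating its row and column leaves {gold, teal}.
Row 2, column 6: eliminating its row and column leaves {gold, teal}.
Row 3, column 2: eliminating its row and column leaves {gold}.
Row 6, column 5: eliminating its row and column leaves {gold, teal}.
Row 6, column 6: eliminating its row and column leaves {gold, teal}.
Enumerating the assignments across these blanks that avoid any row or column repeat gives 2 completions.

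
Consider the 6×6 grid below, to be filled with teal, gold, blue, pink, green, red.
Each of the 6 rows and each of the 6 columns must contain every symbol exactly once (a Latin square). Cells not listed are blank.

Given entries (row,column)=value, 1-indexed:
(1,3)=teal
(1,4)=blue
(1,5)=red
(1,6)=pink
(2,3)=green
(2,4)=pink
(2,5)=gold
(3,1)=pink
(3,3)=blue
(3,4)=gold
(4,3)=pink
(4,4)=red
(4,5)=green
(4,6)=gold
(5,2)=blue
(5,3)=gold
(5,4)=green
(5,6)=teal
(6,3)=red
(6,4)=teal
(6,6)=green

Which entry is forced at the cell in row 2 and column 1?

teal

Row 3, column 5: row 3 has {gold, blue, pink} and column 5 has {gold, green, red}, leaving only teal.
Row 3, column 6: row 3 has {teal, gold, blue, pink} and column 6 has {teal, gold, pink, green}, leaving only red.
Row 2, column 6: row 2 has {gold, pink, green} and column 6 has {teal, gold, pink, green, red}, leaving only blue.
Row 3, column 2: row 3 has {teal, gold, blue, pink, red} and column 2 has {blue}, leaving only green.
Row 1, column 2: row 1 has {teal, blue, pink, red} and column 2 has {blue, green}, leaving only gold.
Row 1, column 1: row 1 has {teal, gold, blue, pink, red} and column 1 has {pink}, leaving only green.
Row 4, column 2: row 4 has {gold, pink, green, red} and column 2 has {gold, blue, green}, leaving only teal.
Row 2, column 2: row 2 has {gold, blue, pink, green} and column 2 has {teal, gold, blue, green}, leaving only red.
Row 2 already has {gold, blue, pink, green, red} and column 1 already has {pink, green}, so row 2, column 1 must be teal.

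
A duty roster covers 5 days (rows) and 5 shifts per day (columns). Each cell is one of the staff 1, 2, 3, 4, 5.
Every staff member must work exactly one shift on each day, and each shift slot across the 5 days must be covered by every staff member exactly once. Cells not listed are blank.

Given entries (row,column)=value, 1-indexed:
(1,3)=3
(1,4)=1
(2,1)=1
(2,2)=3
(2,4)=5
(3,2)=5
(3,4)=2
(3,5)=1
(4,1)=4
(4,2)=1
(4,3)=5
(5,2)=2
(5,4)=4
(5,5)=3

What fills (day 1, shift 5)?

Day 1, shift 2: day 1 has {1, 3} and shift 2 has {1, 2, 3, 5}, leaving only 4.
Day 3, shift 1: day 3 has {1, 2, 5} and shift 1 has {1, 4}, leaving only 3.
Day 3, shift 3: day 3 has {1, 2, 3, 5} and shift 3 has {3, 5}, leaving only 4.
Day 2, shift 3: day 2 has {1, 3, 5} and shift 3 has {3, 4, 5}, leaving only 2.
Day 2, shift 5: day 2 has {1, 2, 3, 5} and shift 5 has {1, 3}, leaving only 4.
Day 4, shift 4: day 4 has {1, 4, 5} and shift 4 has {1, 2, 4, 5}, leaving only 3.
Day 4, shift 5: day 4 has {1, 3, 4, 5} and shift 5 has {1, 3, 4}, leaving only 2.
Day 1 already has {1, 3, 4} and shift 5 already has {1, 2, 3, 4}, so day 1, shift 5 must be 5.

5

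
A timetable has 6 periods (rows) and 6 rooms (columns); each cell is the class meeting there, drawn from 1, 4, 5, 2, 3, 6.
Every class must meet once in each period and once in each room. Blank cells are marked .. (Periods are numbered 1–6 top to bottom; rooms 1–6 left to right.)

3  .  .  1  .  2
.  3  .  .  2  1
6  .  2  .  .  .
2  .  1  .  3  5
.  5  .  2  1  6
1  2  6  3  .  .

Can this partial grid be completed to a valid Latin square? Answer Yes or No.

Yes

No period or room among the givens repeats a symbol, and propagating forced cells runs into no contradiction.
One valid completion exists (for instance, 3 4 5 1 6 2 / 5 3 4 6 2 1 / 6 1 2 5 4 3 / 2 6 1 4 3 5 / 4 5 3 2 1 6 / 1 2 6 3 5 4).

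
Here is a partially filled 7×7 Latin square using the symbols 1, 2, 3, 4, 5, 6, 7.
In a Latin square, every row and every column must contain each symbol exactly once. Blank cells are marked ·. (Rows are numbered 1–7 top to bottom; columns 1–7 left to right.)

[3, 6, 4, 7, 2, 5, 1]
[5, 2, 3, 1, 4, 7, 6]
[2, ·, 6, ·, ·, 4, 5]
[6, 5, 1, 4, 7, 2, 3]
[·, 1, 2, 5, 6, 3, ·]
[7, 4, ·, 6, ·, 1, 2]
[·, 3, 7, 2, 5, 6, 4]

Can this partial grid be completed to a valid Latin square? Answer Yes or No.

No row or column among the givens repeats a symbol, and propagating forced cells runs into no contradiction.
One valid completion exists (for instance, 3 6 4 7 2 5 1 / 5 2 3 1 4 7 6 / 2 7 6 3 1 4 5 / 6 5 1 4 7 2 3 / 4 1 2 5 6 3 7 / 7 4 5 6 3 1 2 / 1 3 7 2 5 6 4).

Yes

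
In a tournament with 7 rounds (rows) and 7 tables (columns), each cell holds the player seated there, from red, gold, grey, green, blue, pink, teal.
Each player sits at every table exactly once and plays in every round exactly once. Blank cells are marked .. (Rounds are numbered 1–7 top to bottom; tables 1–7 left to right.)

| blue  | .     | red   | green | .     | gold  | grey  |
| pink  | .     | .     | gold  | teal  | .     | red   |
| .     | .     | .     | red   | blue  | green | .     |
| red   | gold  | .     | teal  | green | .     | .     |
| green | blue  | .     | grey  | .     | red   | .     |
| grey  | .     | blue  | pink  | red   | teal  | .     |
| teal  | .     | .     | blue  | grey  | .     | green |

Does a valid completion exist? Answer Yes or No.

No round or table among the givens repeats a symbol, and propagating forced cells runs into no contradiction.
One valid completion exists (for instance, blue teal red green pink gold grey / pink grey green gold teal blue red / gold pink grey red blue green teal / red gold pink teal green grey blue / green blue teal grey gold red pink / grey green blue pink red teal gold / teal red gold blue grey pink green).

Yes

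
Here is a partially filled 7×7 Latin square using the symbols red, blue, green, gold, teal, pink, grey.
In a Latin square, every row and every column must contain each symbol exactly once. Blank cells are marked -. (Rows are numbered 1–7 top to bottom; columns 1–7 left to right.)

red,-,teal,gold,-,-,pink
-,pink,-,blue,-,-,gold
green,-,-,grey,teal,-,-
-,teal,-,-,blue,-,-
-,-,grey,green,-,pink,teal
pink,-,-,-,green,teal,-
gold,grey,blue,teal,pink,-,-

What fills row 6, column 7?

Row 1, column 5: row 1 has {red, gold, teal, pink} and column 5 has {blue, green, teal, pink}, leaving only grey.
Row 2, column 5: row 2 has {blue, gold, pink} and column 5 has {blue, green, teal, pink, grey}, leaving only red.
Row 2, column 3: row 2 has {red, blue, gold, pink} and column 3 has {blue, teal, grey}, leaving only green.
Row 2, column 6: row 2 has {red, blue, green, gold, pink} and column 6 has {teal, pink}, leaving only grey.
Row 2, column 1: row 2 has {red, blue, green, gold, pink, grey} and column 1 has {red, green, gold, pink}, leaving only teal.
Row 4, column 1: row 4 has {blue, teal} and column 1 has {red, green, gold, teal, pink}, leaving only grey.
Row 5, column 1: row 5 has {green, teal, pink, grey} and column 1 has {red, green, gold, teal, pink, grey}, leaving only blue.
Row 5, column 5: row 5 has {blue, green, teal, pink, grey} and column 5 has {red, blue, green, teal, pink, grey}, leaving only gold.
Row 5, column 2: row 5 has {blue, green, gold, teal, pink, grey} and column 2 has {teal, pink, grey}, leaving only red.
Row 6, column 4: row 6 has {green, teal, pink} and column 4 has {blue, green, gold, teal, grey}, leaving only red.
Row 4, column 4: row 4 has {blue, teal, grey} and column 4 has {red, blue, green, gold, teal, grey}, leaving only pink.
Row 6, column 3: row 6 has {red, green, teal, pink} and column 3 has {blue, green, teal, grey}, leaving only gold.
Row 4, column 3: row 4 has {blue, teal, pink, grey} and column 3 has {blue, green, gold, teal, grey}, leaving only red.
Row 3, column 3: row 3 has {green, teal, grey} and column 3 has {red, blue, green, gold, teal, grey}, leaving only pink.
Row 4, column 7: row 4 has {red, blue, teal, pink, grey} and column 7 has {gold, teal, pink}, leaving only green.
Row 4, column 6: row 4 has {red, blue, green, teal, pink, grey} and column 6 has {teal, pink, grey}, leaving only gold.
Row 6, column 2: row 6 has {red, green, gold, teal, pink} and column 2 has {red, teal, pink, grey}, leaving only blue.
Row 6 already has {red, blue, green, gold, teal, pink} and column 7 already has {green, gold, teal, pink}, so row 6, column 7 must be grey.

grey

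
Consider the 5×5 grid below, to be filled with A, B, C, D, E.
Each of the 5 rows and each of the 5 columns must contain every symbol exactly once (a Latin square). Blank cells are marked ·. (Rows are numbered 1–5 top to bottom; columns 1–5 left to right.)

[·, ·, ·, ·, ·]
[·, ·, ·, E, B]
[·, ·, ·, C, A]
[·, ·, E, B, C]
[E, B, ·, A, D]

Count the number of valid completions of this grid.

Row 1, column 1: eliminating its row and column leaves {A, B, C, D}.
Row 1, column 2: eliminating its row and column leaves {A, C, D, E}.
Row 1, column 3: eliminating its row and column leaves {A, B, C, D}.
Row 1, column 4: eliminating its row and column leaves {D}.
Row 1, column 5: eliminating its row and column leaves {E}.
Row 2, column 1: eliminating its row and column leaves {A, C, D}.
Row 2, column 2: eliminating its row and column leaves {A, C, D}.
Row 2, column 3: eliminating its row and column leaves {A, C, D}.
Row 3, column 1: eliminating its row and column leaves {B, D}.
Row 3, column 2: eliminating its row and column leaves {D, E}.
Row 3, column 3: eliminating its row and column leaves {B, D}.
Row 4, column 1: eliminating its row and column leaves {A, D}.
Row 4, column 2: eliminating its row and column leaves {A, D}.
Row 5, column 3: eliminating its row and column leaves {C}.
Enumerating the assignments across these blanks that avoid any row or column repeat gives 3 completions.

3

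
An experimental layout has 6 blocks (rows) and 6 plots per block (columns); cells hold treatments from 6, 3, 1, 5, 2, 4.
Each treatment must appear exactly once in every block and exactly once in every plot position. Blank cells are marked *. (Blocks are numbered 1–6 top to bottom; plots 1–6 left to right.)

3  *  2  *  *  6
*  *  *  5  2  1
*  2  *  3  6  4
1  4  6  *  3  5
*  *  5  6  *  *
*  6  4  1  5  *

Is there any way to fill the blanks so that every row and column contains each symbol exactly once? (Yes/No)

No

Block 1, plot 4: block 1 has {6, 3, 2} and plot 4 has {6, 3, 1, 5}, so it must be 4.
Block 1, plot 5: block 1 has {6, 3, 2, 4} and plot 5 has {6, 3, 5, 2}, so it must be 1.
Block 1, plot 2: block 1 has {6, 3, 1, 2, 4} and plot 2 has {6, 2, 4}, so it must be 5.
Block 2, plot 2: block 2 has {1, 5, 2} and plot 2 has {6, 5, 2, 4}, so it must be 3.
Now block 2, plot 3: block 2 together with plot 3 already contain {6, 3, 1, 5, 2, 4} — every symbol — so nothing can go there. The grid has no valid completion.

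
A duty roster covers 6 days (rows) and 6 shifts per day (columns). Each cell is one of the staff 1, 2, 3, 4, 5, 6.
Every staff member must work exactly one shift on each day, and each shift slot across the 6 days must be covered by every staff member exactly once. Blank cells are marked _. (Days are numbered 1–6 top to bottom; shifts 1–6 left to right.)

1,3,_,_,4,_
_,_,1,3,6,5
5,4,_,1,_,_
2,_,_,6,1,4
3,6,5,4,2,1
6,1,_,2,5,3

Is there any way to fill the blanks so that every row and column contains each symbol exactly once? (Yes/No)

No day or shift among the givens repeats a symbol, and propagating forced cells runs into no contradiction.
One valid completion exists (for instance, 1 3 2 5 4 6 / 4 2 1 3 6 5 / 5 4 6 1 3 2 / 2 5 3 6 1 4 / 3 6 5 4 2 1 / 6 1 4 2 5 3).

Yes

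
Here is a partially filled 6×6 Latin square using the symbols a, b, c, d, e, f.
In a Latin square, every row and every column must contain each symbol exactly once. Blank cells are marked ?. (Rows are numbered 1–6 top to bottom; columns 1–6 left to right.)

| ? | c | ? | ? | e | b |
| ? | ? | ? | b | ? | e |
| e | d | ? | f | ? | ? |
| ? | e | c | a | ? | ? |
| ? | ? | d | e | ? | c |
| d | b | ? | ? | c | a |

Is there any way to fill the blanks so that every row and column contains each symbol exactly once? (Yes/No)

No

Row 3, column 6: row 3 together with column 6 already contain {a, b, c, d, e, f} — every symbol — so nothing can go there. The grid has no valid completion.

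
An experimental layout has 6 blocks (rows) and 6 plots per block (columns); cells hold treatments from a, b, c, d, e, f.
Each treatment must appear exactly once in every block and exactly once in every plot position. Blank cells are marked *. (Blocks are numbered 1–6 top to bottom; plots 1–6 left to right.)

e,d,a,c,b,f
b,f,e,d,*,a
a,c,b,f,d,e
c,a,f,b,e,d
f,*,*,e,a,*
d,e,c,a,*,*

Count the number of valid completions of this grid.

Block 2, plot 5: eliminating its block and plot leaves {c}.
Block 5, plot 2: eliminating its block and plot leaves {b}.
Block 5, plot 3: eliminating its block and plot leaves {d}.
Block 5, plot 6: eliminating its block and plot leaves {b, c}.
Block 6, plot 5: eliminating its block and plot leaves {f}.
Block 6, plot 6: eliminating its block and plot leaves {b}.
Only one assignment across all blanks avoids any block or plot repeat, giving 1 completion.

1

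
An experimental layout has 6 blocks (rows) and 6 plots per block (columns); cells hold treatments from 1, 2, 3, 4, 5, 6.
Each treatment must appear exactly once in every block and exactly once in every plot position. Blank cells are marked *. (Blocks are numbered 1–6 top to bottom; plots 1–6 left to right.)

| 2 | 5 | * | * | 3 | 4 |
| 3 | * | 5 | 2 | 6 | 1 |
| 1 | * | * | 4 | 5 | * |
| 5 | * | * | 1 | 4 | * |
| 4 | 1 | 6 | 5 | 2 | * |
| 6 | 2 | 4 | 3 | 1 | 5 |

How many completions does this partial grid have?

Block 1, plot 3: eliminating its block and plot leaves {1}.
Block 1, plot 4: eliminating its block and plot leaves {6}.
Block 2, plot 2: eliminating its block and plot leaves {4}.
Block 3, plot 2: eliminating its block and plot leaves {3, 6}.
Block 3, plot 3: eliminating its block and plot leaves {2, 3}.
Block 3, plot 6: eliminating its block and plot leaves {2, 3, 6}.
Block 4, plot 2: eliminating its block and plot leaves {3, 6}.
Block 4, plot 3: eliminating its block and plot leaves {2, 3}.
Block 4, plot 6: eliminating its block and plot leaves {2, 3, 6}.
Block 5, plot 6: eliminating its block and plot leaves {3}.
Enumerating the assignments across these blanks that avoid any block or plot repeat gives 2 completions.

2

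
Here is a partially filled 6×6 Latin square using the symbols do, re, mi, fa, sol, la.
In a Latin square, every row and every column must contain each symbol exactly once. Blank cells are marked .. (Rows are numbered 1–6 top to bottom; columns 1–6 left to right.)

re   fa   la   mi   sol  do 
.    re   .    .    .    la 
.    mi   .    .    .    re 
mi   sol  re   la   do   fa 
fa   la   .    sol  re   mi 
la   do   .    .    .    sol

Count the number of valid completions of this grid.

3

Row 2, column 1: eliminating its row and column leaves {do, sol}.
Row 2, column 3: eliminating its row and column leaves {do, mi, fa, sol}.
Row 2, column 4: eliminating its row and column leaves {do, fa}.
Row 2, column 5: eliminating its row and column leaves {mi, fa}.
Row 3, column 1: eliminating its row and column leaves {do, sol}.
Row 3, column 3: eliminating its row and column leaves {do, fa, sol}.
Row 3, column 4: eliminating its row and column leaves {do, fa}.
Row 3, column 5: eliminating its row and column leaves {fa, la}.
Row 5, column 3: eliminating its row and column leaves {do}.
Row 6, column 3: eliminating its row and column leaves {mi, fa}.
Row 6, column 4: eliminating its row and column leaves {re, fa}.
Row 6, column 5: eliminating its row and column leaves {mi, fa}.
Enumerating the assignments across these blanks that avoid any row or column repeat gives 3 completions.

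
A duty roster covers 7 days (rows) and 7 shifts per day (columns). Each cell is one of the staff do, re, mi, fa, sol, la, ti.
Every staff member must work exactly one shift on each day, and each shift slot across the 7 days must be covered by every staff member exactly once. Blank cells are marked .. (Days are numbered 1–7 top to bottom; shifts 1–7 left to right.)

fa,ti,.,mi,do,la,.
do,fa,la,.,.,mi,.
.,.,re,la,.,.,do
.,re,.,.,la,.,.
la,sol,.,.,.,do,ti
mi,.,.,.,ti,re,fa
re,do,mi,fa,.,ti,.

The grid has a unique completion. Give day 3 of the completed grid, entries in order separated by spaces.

ti mi re la fa sol do

Day 3, shift 2: day 3 has {do, re, la} and shift 2 has {do, re, fa, sol, ti}, leaving only mi.
Day 1, shift 3: day 1 has {do, mi, fa, la, ti} and shift 3 has {re, mi, la}, leaving only sol.
Day 1, shift 7: day 1 has {do, mi, fa, sol, la, ti} and shift 7 has {do, fa, ti}, leaving only re.
Day 2, shift 7: day 2 has {do, mi, fa, la} and shift 7 has {do, re, fa, ti}, leaving only sol.
Day 2, shift 5: day 2 has {do, mi, fa, sol, la} and shift 5 has {do, la, ti}, leaving only re.
Day 2, shift 4: day 2 has {do, re, mi, fa, sol, la} and shift 4 has {mi, fa, la}, leaving only ti.
Day 4, shift 7: day 4 has {re, la} and shift 7 has {do, re, fa, sol, ti}, leaving only mi.
Day 5, shift 3: day 5 has {do, sol, la, ti} and shift 3 has {re, mi, sol, la}, leaving only fa.
Day 5, shift 4: day 5 has {do, fa, sol, la, ti} and shift 4 has {mi, fa, la, ti}, leaving only re.
Day 5, shift 5: day 5 has {do, re, fa, sol, la, ti} and shift 5 has {do, re, la, ti}, leaving only mi.
Day 6, shift 2: day 6 has {re, mi, fa, ti} and shift 2 has {do, re, mi, fa, sol, ti}, leaving only la.
Day 6, shift 3: day 6 has {re, mi, fa, la, ti} and shift 3 has {re, mi, fa, sol, la}, leaving only do.
Day 4, shift 3: day 4 has {re, mi, la} and shift 3 has {do, re, mi, fa, sol, la}, leaving only ti.
Day 4, shift 1: day 4 has {re, mi, la, ti} and shift 1 has {do, re, mi, fa, la}, leaving only sol.
Day 3, shift 1: day 3 has {do, re, mi, la} and shift 1 has {do, re, mi, fa, sol, la}, leaving only ti.
Day 4, shift 4: day 4 has {re, mi, sol, la, ti} and shift 4 has {re, mi, fa, la, ti}, leaving only do.
Day 4, shift 6: day 4 has {do, re, mi, sol, la, ti} and shift 6 has {do, re, mi, la, ti}, leaving only fa.
Day 3, shift 6: day 3 has {do, re, mi, la, ti} and shift 6 has {do, re, mi, fa, la, ti}, leaving only sol.
Day 3, shift 5: day 3 has {do, re, mi, sol, la, ti} and shift 5 has {do, re, mi, la, ti}, leaving only fa.
So day 3 reads: ti mi re la fa sol do.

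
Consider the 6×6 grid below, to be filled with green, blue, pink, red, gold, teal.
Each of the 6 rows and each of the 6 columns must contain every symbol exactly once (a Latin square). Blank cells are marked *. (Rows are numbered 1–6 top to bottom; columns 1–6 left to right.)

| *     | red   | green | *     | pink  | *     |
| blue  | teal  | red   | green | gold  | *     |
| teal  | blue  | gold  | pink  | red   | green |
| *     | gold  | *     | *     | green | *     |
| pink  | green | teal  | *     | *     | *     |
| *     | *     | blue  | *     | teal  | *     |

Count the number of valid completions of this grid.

Row 1, column 1: eliminating its row and column leaves {gold}.
Row 1, column 4: eliminating its row and column leaves {blue, gold, teal}.
Row 1, column 6: eliminating its row and column leaves {blue, gold, teal}.
Row 2, column 6: eliminating its row and column leaves {pink}.
Row 4, column 1: eliminating its row and column leaves {red}.
Row 4, column 3: eliminating its row and column leaves {pink}.
Row 4, column 4: eliminating its row and column leaves {blue, red, teal}.
Row 4, column 6: eliminating its row and column leaves {blue, pink, red, teal}.
Row 5, column 4: eliminating its row and column leaves {blue, red, gold}.
Row 5, column 5: eliminating its row and column leaves {blue}.
Row 5, column 6: eliminating its row and column leaves {blue, red, gold}.
Row 6, column 1: eliminating its row and column leaves {green, red, gold}.
Row 6, column 2: eliminating its row and column leaves {pink}.
Row 6, column 4: eliminating its row and column leaves {red, gold}.
Row 6, column 6: eliminating its row and column leaves {pink, red, gold}.
Enumerating the assignments across these blanks that avoid any row or column repeat gives 4 completions.

4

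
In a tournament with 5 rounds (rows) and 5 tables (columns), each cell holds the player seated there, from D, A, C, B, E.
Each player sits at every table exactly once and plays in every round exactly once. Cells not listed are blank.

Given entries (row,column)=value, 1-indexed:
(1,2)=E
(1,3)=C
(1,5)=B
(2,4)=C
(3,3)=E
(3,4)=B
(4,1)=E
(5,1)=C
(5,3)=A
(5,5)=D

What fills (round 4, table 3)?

B

Round 5, table 2: round 5 has {D, A, C} and table 2 has {E}, leaving only B.
Round 5, table 4: round 5 has {D, A, C, B} and table 4 has {C, B}, leaving only E.
Round 4, table 3 is narrowed to {D, B}.
If it were D, then round 3, table 1 would be left with no valid symbol.
So round 4, table 3 must be B.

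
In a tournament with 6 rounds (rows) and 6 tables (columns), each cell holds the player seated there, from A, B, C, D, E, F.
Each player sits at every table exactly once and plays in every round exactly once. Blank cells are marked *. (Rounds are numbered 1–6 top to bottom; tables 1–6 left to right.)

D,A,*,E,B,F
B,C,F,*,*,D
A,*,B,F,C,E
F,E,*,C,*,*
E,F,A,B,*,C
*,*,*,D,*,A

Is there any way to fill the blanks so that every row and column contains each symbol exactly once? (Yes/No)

Yes

No round or table among the givens repeats a symbol, and propagating forced cells runs into no contradiction.
One valid completion exists (for instance, D A C E B F / B C F A E D / A D B F C E / F E D C A B / E F A B D C / C B E D F A).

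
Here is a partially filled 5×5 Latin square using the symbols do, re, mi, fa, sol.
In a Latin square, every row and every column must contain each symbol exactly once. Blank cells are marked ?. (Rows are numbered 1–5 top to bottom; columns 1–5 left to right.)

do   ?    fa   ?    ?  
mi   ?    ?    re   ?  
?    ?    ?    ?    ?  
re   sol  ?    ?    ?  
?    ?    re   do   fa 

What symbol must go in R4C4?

Row 5, column 1: row 5 has {do, re, fa} and column 1 has {do, re, mi}, leaving only sol.
Row 3, column 1: row 3 has {} and column 1 has {do, re, mi, sol}, leaving only fa.
Row 5, column 2: row 5 has {do, re, fa, sol} and column 2 has {sol}, leaving only mi.
Row 1, column 2: row 1 has {do, fa} and column 2 has {mi, sol}, leaving only re.
Row 3, column 2: row 3 has {fa} and column 2 has {re, mi, sol}, leaving only do.
Row 2, column 2: row 2 has {re, mi} and column 2 has {do, re, mi, sol}, leaving only fa.
Row 4, column 4 is narrowed to {mi, fa}.
If it were mi, then row 3, column 4 would be left with no valid symbol.
So row 4, column 4 must be fa.

fa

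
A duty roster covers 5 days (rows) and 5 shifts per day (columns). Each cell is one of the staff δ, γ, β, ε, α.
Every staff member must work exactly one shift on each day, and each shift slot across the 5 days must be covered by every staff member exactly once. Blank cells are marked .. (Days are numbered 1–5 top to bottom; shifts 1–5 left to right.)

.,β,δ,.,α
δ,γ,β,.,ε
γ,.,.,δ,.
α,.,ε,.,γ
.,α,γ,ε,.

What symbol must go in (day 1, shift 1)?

Day 1 already has {δ, β, α} and shift 1 already has {δ, γ, α}, so day 1, shift 1 must be ε.

ε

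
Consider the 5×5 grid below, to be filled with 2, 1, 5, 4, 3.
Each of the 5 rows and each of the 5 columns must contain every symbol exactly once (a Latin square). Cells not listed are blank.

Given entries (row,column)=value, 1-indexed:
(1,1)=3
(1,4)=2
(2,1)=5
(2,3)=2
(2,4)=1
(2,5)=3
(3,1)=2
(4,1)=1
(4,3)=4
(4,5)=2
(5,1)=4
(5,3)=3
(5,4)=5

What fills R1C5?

4

Row 2, column 2: row 2 has {2, 1, 5, 3} and column 2 has {}, leaving only 4.
Row 4, column 4: row 4 has {2, 1, 4} and column 4 has {2, 1, 5}, leaving only 3.
Row 3, column 4: row 3 has {2} and column 4 has {2, 1, 5, 3}, leaving only 4.
Row 4, column 2: row 4 has {2, 1, 4, 3} and column 2 has {4}, leaving only 5.
Row 1, column 2: row 1 has {2, 3} and column 2 has {5, 4}, leaving only 1.
Row 1, column 3: row 1 has {2, 1, 3} and column 3 has {2, 4, 3}, leaving only 5.
Row 1 already has {2, 1, 5, 3} and column 5 already has {2, 3}, so row 1, column 5 must be 4.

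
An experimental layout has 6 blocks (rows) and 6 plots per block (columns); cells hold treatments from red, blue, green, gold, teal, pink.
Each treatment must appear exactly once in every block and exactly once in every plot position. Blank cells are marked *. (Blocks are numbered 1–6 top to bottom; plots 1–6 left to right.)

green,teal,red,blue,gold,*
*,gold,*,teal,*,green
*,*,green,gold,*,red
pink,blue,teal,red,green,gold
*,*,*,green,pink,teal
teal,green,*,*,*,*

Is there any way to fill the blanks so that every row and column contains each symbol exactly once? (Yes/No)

No block or plot among the givens repeats a symbol, and propagating forced cells runs into no contradiction.
One valid completion exists (for instance, green teal red blue gold pink / red gold pink teal blue green / blue pink green gold teal red / pink blue teal red green gold / gold red blue green pink teal / teal green gold pink red blue).

Yes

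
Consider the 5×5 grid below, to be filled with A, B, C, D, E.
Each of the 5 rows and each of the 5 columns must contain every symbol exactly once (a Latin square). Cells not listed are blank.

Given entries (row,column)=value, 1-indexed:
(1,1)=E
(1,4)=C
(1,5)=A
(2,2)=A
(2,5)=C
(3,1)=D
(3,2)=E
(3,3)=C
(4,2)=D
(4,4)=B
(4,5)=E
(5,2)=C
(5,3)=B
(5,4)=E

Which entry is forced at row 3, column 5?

B

Row 3 already has {C, D, E} and column 5 already has {A, C, E}, so row 3, column 5 must be B.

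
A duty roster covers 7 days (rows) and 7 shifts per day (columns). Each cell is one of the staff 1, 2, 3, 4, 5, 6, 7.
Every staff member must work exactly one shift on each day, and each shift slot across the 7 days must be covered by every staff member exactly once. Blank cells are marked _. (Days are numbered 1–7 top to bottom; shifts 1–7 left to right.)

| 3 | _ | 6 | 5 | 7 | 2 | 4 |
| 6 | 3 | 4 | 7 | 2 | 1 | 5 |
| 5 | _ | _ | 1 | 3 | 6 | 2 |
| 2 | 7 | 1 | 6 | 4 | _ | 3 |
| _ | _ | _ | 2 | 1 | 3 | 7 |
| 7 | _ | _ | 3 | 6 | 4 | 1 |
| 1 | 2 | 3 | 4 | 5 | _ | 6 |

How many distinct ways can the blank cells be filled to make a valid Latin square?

Day 1, shift 2: eliminating its day and shift leaves {1}.
Day 3, shift 2: eliminating its day and shift leaves {4}.
Day 3, shift 3: eliminating its day and shift leaves {7}.
Day 4, shift 6: eliminating its day and shift leaves {5}.
Day 5, shift 1: eliminating its day and shift leaves {4}.
Day 5, shift 2: eliminating its day and shift leaves {4, 5, 6}.
Day 5, shift 3: eliminating its day and shift leaves {5}.
Day 6, shift 2: eliminating its day and shift leaves {5}.
Day 6, shift 3: eliminating its day and shift leaves {2, 5}.
Day 7, shift 6: eliminating its day and shift leaves {7}.
Only one assignment across all blanks avoids any day or shift repeat, giving 1 completion.

1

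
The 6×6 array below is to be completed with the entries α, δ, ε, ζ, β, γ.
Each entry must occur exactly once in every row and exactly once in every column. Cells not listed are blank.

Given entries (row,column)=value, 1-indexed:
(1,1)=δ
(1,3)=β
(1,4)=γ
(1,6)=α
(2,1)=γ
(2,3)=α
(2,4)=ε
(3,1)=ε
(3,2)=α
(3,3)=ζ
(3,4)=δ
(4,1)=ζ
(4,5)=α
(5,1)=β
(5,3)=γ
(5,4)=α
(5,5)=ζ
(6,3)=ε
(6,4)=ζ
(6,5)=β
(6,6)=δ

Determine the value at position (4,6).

γ

Row 1, column 5: row 1 has {α, δ, β, γ} and column 5 has {α, ζ, β}, leaving only ε.
Row 1, column 2: row 1 has {α, δ, ε, β, γ} and column 2 has {α}, leaving only ζ.
Row 2, column 5: row 2 has {α, ε, γ} and column 5 has {α, ε, ζ, β}, leaving only δ.
Row 2, column 2: row 2 has {α, δ, ε, γ} and column 2 has {α, ζ}, leaving only β.
Row 2, column 6: row 2 has {α, δ, ε, β, γ} and column 6 has {α, δ}, leaving only ζ.
Row 3, column 5: row 3 has {α, δ, ε, ζ} and column 5 has {α, δ, ε, ζ, β}, leaving only γ.
Row 3, column 6: row 3 has {α, δ, ε, ζ, γ} and column 6 has {α, δ, ζ}, leaving only β.
Row 4, column 3: row 4 has {α, ζ} and column 3 has {α, ε, ζ, β, γ}, leaving only δ.
Row 4, column 4: row 4 has {α, δ, ζ} and column 4 has {α, δ, ε, ζ, γ}, leaving only β.
Row 5, column 6: row 5 has {α, ζ, β, γ} and column 6 has {α, δ, ζ, β}, leaving only ε.
Row 4 already has {α, δ, ζ, β} and column 6 already has {α, δ, ε, ζ, β}, so row 4, column 6 must be γ.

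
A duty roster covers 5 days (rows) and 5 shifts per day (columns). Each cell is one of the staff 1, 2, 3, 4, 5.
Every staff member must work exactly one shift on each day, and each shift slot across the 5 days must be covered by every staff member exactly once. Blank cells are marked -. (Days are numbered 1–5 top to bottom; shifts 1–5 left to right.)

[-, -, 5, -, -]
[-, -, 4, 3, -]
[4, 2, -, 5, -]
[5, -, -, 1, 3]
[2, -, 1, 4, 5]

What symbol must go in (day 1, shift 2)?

1

Day 1, shift 4: day 1 has {5} and shift 4 has {1, 3, 4, 5}, leaving only 2.
Day 2, shift 1: day 2 has {3, 4} and shift 1 has {2, 4, 5}, leaving only 1.
Day 1, shift 1: day 1 has {2, 5} and shift 1 has {1, 2, 4, 5}, leaving only 3.
Day 2, shift 2: day 2 has {1, 3, 4} and shift 2 has {2}, leaving only 5.
Day 2, shift 5: day 2 has {1, 3, 4, 5} and shift 5 has {3, 5}, leaving only 2.
Day 3, shift 3: day 3 has {2, 4, 5} and shift 3 has {1, 4, 5}, leaving only 3.
Day 3, shift 5: day 3 has {2, 3, 4, 5} and shift 5 has {2, 3, 5}, leaving only 1.
Day 1, shift 5: day 1 has {2, 3, 5} and shift 5 has {1, 2, 3, 5}, leaving only 4.
Day 1 already has {2, 3, 4, 5} and shift 2 already has {2, 5}, so day 1, shift 2 must be 1.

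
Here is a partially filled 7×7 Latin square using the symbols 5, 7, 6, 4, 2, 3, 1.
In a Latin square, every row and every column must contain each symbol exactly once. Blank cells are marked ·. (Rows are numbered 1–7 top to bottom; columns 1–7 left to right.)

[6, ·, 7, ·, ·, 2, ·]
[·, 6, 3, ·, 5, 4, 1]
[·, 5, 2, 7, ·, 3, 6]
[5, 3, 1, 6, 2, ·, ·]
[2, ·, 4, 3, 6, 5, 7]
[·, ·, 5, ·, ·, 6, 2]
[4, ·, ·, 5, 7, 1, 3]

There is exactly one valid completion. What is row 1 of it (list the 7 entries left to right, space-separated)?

Row 2, column 1: row 2 has {5, 6, 4, 3, 1} and column 1 has {5, 6, 4, 2}, leaving only 7.
Row 2, column 4: row 2 has {5, 7, 6, 4, 3, 1} and column 4 has {5, 7, 6, 3}, leaving only 2.
Row 3, column 1: row 3 has {5, 7, 6, 2, 3} and column 1 has {5, 7, 6, 4, 2}, leaving only 1.
Row 3, column 5: row 3 has {5, 7, 6, 2, 3, 1} and column 5 has {5, 7, 6, 2}, leaving only 4.
Row 4, column 6: row 4 has {5, 6, 2, 3, 1} and column 6 has {5, 6, 4, 2, 3, 1}, leaving only 7.
Row 4, column 7: row 4 has {5, 7, 6, 2, 3, 1} and column 7 has {7, 6, 2, 3, 1}, leaving only 4.
Row 1, column 7: row 1 has {7, 6, 2} and column 7 has {7, 6, 4, 2, 3, 1}, leaving only 5.
Row 5, column 2: row 5 has {5, 7, 6, 4, 2, 3} and column 2 has {5, 6, 3}, leaving only 1.
Row 1, column 2: row 1 has {5, 7, 6, 2} and column 2 has {5, 6, 3, 1}, leaving only 4.
Row 1, column 4: row 1 has {5, 7, 6, 4, 2} and column 4 has {5, 7, 6, 2, 3}, leaving only 1.
Row 1, column 5: row 1 has {5, 7, 6, 4, 2, 1} and column 5 has {5, 7, 6, 4, 2}, leaving only 3.
So row 1 reads: 6 4 7 1 3 2 5.

6 4 7 1 3 2 5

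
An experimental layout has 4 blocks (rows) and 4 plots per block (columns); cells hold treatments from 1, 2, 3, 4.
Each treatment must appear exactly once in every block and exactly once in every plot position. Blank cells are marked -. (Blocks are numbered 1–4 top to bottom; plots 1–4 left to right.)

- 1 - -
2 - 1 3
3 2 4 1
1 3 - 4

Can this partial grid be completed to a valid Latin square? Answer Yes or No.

No block or plot among the givens repeats a symbol, and propagating forced cells runs into no contradiction.
One valid completion exists (for instance, 4 1 3 2 / 2 4 1 3 / 3 2 4 1 / 1 3 2 4).

Yes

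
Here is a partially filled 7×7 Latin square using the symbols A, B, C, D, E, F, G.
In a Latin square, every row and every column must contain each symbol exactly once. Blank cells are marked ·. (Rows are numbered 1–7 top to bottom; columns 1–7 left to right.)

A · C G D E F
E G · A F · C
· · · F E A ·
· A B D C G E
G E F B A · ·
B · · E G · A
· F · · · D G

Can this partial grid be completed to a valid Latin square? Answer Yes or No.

No

Row 1, column 2: row 1 has {A, C, D, E, F, G} and column 2 has {A, E, F, G}, so it must be B.
Row 2, column 3: row 2 has {A, C, E, F, G} and column 3 has {B, C, F}, so it must be D.
Now row 6, column 3: row 6 together with column 3 already contain {A, B, C, D, E, F, G} — every symbol — so nothing can go there. The grid has no valid completion.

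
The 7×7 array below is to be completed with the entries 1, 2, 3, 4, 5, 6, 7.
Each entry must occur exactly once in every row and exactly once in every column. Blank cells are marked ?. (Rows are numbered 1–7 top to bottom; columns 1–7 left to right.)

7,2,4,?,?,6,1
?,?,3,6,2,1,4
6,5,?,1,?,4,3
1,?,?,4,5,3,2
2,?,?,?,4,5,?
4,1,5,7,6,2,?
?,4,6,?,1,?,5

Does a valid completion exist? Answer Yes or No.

Row 6, column 7: row 6 together with column 7 already contain {1, 2, 3, 4, 5, 6, 7} — every symbol — so nothing can go there. The grid has no valid completion.

No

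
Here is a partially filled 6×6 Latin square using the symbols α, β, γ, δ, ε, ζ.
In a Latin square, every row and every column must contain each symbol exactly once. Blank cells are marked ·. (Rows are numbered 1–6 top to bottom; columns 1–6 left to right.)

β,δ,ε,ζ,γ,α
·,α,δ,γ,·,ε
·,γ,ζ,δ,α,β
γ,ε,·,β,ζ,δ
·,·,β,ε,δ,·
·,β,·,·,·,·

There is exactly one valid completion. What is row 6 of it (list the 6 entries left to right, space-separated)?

δ β γ α ε ζ

Row 6, column 4: row 6 has {β} and column 4 has {β, γ, δ, ε, ζ}, leaving only α.
Row 6, column 3: row 6 has {α, β} and column 3 has {β, δ, ε, ζ}, leaving only γ.
Row 6, column 5: row 6 has {α, β, γ} and column 5 has {α, γ, δ, ζ}, leaving only ε.
Row 6, column 6: row 6 has {α, β, γ, ε} and column 6 has {α, β, δ, ε}, leaving only ζ.
Row 6, column 1: row 6 has {α, β, γ, ε, ζ} and column 1 has {β, γ}, leaving only δ.
So row 6 reads: δ β γ α ε ζ.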